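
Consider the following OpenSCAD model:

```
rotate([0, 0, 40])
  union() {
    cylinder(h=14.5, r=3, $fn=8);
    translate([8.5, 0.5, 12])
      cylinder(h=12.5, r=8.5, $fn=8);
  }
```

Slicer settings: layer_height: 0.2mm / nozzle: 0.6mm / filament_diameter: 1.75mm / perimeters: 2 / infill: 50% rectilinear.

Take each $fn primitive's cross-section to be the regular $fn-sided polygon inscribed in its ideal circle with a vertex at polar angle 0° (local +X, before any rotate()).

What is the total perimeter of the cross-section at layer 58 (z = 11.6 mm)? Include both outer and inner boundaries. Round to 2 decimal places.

18.37 mm

At z = 11.6 mm: the r=3 cylinder gives a regular 8-gon of circumradius 3 (constant along its height) (perimeter = 2·8·3.000·sin(180°/8) = 18.37 mm); the cylinder at (8.5, 0.5) is not intersected at this z (z outside [12, 24.5]); Merging all regions: only the r=3 cylinder is present, so the union is just that shape — boundary = 18.37 mm; (whole slice rotated 40° about Z — lengths, areas and connectivity unchanged). Overall, the cross-section is a single solid region. Total boundary length (outer) = 18.37 mm.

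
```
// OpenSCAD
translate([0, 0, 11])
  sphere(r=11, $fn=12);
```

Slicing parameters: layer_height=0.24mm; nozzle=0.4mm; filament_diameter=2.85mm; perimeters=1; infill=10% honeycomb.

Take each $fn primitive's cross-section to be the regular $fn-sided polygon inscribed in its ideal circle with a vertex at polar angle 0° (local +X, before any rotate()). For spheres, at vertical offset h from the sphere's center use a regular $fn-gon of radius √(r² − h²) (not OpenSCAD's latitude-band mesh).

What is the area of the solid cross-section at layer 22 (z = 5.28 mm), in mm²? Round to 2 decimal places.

264.84 mm²

At z = 5.28 mm: the r=11 sphere contributes a regular 12-gon of circumradius √(11²−5.72²) = 9.396 (area = (12/2)·9.396²·sin(360°/12) = 264.84 mm²). Overall, the cross-section is a single solid region. Net area = 264.84 mm².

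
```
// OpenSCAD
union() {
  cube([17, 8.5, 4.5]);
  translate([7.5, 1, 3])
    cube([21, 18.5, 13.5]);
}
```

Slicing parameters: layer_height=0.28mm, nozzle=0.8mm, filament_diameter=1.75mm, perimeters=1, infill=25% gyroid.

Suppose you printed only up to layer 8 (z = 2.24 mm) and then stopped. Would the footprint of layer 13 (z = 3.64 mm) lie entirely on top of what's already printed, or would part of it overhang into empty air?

Compare the two slices. At z = 2.24: the cube is present — its section is the full 17×8.5 rectangle (area 144.50 mm²); the cube at (7.5, 1) does not reach this height (z outside [3, 16.5]); Merging all regions: only the 17×8.5 cube is present, so the union is just that shape — area = 144.50 mm². At z = 3.64: the 17×8.5 cube contributes its full rectangle (area 144.50 mm²); the cube at (7.5, 1) (footprint 21×18.5) is included at this height (area 388.50 mm²); Merging all regions: the regions partially overlap — summed areas 533.00 mm² minus the doubly-counted overlap 71.25 mm² gives 461.75 mm² — area = 461.75 mm². Checking containment: at z = 3.64 the cross-section extends beyond the z = 2.24 cross-section by about 317.25 mm².

part overhangs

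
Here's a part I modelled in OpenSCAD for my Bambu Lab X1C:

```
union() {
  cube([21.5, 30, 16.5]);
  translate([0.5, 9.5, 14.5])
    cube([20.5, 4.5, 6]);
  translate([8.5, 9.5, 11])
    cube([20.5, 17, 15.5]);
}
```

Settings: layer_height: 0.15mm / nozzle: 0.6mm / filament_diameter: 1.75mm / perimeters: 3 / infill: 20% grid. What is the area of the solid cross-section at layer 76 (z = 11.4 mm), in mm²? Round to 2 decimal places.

At z = 11.4 mm: the cube (footprint 21.5×30) is included at this height (area 645.00 mm²); the cube at (0.5, 9.5) is absent (z outside [14.5, 20.5]); the cube at (8.5, 9.5) is present — its section is the full 20.5×17 rectangle (area 348.50 mm²); Combining (union): the regions partially overlap — summed areas 993.50 mm² minus the doubly-counted overlap 221.00 mm² gives 772.50 mm² — area = 772.50 mm². Overall, the cross-section is a single solid region. Net area = 772.50 mm².

772.50 mm²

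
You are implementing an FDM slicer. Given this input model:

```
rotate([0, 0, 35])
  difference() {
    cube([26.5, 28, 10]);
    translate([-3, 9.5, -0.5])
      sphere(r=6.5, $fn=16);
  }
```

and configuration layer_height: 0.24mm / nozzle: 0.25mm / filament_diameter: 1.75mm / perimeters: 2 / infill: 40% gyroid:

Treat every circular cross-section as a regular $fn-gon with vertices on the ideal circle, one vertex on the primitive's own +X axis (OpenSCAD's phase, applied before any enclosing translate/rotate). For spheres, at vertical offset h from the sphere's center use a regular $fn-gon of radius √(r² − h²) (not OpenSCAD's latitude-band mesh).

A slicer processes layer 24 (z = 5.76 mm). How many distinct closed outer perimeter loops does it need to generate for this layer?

1

At z = 5.76 mm: the 26.5×28 cube contributes its full rectangle; the r=6.5 sphere at (-3, 9.5) contributes a regular 16-gon of circumradius √(6.5²−6.26²) = 1.750; After the difference (first − rest): starting from the 26.5×28 cube, the r=6.5 sphere at (-3, 9.5) misses the remaining region (no effect) — 1 connected region; (whole slice rotated 35° about Z — lengths, areas and connectivity unchanged). The result has 1 disconnected region.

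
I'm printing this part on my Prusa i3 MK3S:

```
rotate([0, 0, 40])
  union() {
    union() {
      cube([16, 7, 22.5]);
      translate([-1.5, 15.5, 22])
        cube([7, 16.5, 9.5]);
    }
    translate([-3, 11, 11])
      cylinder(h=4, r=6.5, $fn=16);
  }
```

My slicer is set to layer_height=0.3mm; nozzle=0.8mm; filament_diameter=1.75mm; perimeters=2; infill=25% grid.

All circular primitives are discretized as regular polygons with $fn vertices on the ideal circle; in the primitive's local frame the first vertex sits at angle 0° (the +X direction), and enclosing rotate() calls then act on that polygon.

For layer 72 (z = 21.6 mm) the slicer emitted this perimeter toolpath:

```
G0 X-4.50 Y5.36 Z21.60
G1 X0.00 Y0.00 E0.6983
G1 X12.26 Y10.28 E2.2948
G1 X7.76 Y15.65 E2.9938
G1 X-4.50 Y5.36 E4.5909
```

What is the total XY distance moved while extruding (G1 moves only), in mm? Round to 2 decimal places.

Sum the Euclidean lengths of each G1 segment: total = 46.01 mm.

46.01 mm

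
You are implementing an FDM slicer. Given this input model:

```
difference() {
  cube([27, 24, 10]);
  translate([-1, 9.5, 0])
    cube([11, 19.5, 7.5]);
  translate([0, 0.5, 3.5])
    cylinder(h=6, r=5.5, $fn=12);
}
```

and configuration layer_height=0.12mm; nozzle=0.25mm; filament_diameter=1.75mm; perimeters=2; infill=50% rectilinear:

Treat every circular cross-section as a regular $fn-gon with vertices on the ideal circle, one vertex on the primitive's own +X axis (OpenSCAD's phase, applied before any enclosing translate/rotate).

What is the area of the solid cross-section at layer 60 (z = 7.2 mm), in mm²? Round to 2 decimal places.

477.60 mm²

At z = 7.2 mm: the 27×24 cube contributes its full rectangle (area 648.00 mm²); the 11×19.5 cube at (-1, 9.5) contributes its full rectangle (area 214.50 mm²); the r=5.5 cylinder at (0, 0.5) gives a regular 12-gon of circumradius 5.5 (constant along its height) (area = (12/2)·5.500²·sin(360°/12) = 90.75 mm²); After the difference (first − rest): starting from the 27×24 cube (648.00 mm²), the 11×19.5 cube at (-1, 9.5) partially overlaps it — only the 145.00 mm² overlap (of its 214.50 mm²) is removed, clipping the outline; the r=5.5 cylinder at (0, 0.5) partially overlaps it — only the 25.40 mm² overlap (of its 90.75 mm²) is removed, clipping the outline — area = 477.60 mm². Overall, the cross-section is a single solid region. Net area = 477.60 mm².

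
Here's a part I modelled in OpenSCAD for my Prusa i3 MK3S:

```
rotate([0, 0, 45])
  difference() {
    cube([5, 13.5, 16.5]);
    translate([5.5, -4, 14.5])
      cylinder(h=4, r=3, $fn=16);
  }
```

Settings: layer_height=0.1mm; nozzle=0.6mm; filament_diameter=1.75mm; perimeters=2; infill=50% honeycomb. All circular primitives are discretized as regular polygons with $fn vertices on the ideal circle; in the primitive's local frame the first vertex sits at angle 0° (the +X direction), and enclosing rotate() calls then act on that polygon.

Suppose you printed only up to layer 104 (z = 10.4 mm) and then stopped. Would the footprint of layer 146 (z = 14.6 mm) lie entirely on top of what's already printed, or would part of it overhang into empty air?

entirely on top

Compare the two slices. At z = 10.4: the cube is present — its section is the full 5×13.5 rectangle (area 67.50 mm²); the cylinder at (5.5, -4) does not reach this height (z outside [14.5, 18.5]); After the difference (first − rest): none of the subtracted shapes is present at this height, so the 5×13.5 cube is unchanged — area = 67.50 mm²; (whole slice rotated 45° about Z — lengths, areas and connectivity unchanged). At z = 14.6: the cube (footprint 5×13.5) is included at this height (area 67.50 mm²); the r=3 cylinder at (5.5, -4) gives a regular 16-gon of circumradius 3 (constant along its height) (area = (16/2)·3.000²·sin(360°/16) = 27.55 mm²); Taking the first minus the rest: starting from the 5×13.5 cube (67.50 mm²), the r=3 cylinder at (5.5, -4) misses the remaining region (no effect) — area = 67.50 mm²; (whole slice rotated 45° about Z — lengths, areas and connectivity unchanged). Checking containment: the cross-section at z = 14.6 is a subset of the cross-section at z = 10.4.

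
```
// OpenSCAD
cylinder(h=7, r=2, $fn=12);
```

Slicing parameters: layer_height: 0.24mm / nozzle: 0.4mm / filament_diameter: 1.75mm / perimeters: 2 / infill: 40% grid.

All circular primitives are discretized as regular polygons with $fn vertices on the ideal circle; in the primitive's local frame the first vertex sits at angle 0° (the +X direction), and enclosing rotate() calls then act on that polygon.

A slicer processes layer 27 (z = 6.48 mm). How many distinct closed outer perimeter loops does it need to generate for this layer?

At z = 6.48 mm: the r=2 cylinder gives a regular 12-gon of circumradius 2 (constant along its height). The result has 1 disconnected region.

1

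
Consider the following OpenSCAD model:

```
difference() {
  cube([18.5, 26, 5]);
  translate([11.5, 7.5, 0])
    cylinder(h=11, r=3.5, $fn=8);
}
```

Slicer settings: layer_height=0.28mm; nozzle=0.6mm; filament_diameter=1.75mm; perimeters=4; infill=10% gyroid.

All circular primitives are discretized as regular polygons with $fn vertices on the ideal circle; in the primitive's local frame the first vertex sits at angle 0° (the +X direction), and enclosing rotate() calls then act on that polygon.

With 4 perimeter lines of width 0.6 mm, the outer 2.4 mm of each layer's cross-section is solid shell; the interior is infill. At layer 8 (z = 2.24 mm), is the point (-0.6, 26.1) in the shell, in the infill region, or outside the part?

outside

At z = 2.24 mm: the cube (footprint 18.5×26) is included at this height; the r=3.5 cylinder at (11.5, 7.5) gives a regular 8-gon of circumradius 3.5 (constant along its height); Subtracting the remaining from the first: starting from the 18.5×26 cube, the r=3.5 cylinder at (11.5, 7.5) lies wholly inside it (removes its full 34.65 mm² and its 21.43 mm outline becomes a hole wall) — 1 connected region with 1 hole. Overall, the cross-section is one region with 1 hole. The nearest boundary edge runs (0.00, 26.00)→(18.50, 26.00); distance from the point to it = 0.61 mm. The point is not inside any of the regions above, so it lies outside the cross-section (0.61 mm from the nearest boundary).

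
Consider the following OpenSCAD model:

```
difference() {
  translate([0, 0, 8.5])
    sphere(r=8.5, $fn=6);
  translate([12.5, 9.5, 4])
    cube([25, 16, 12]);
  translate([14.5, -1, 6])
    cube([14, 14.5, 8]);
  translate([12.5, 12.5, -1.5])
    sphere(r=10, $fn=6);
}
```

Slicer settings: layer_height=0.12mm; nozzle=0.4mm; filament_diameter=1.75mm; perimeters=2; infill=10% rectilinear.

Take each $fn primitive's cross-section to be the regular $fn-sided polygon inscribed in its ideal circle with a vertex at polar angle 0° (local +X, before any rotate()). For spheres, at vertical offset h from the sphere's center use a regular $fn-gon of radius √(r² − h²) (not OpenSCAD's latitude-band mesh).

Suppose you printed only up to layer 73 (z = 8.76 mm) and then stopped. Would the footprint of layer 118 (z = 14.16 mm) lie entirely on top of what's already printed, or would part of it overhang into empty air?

Compare the two slices. At z = 8.76: the sphere: section is a regular 6-gon, circumradius = √(r²−h²) = √(8.5²−0.26²) = 8.496 (area = (6/2)·8.496²·sin(360°/6) = 187.54 mm²); the 25×16 cube at (12.5, 9.5) contributes its full rectangle (area 400.00 mm²); the 14×14.5 cube at (14.5, -1) contributes its full rectangle (area 203.00 mm²); the sphere at (12.5, 12.5) is absent (|z−center|=10.260 > r=10); Subtracting the remaining from the first: starting from the r=8.5 sphere (187.54 mm²), the 25×16 cube at (12.5, 9.5) misses the remaining region (no effect); the 14×14.5 cube at (14.5, -1) misses the remaining region (no effect) — area = 187.54 mm². At z = 14.16: the r=8.5 sphere slices to a regular 6-gon of circumradius 6.341 (√(r²−h²) with h=5.66 from center) (area = (6/2)·6.341²·sin(360°/6) = 104.48 mm²); the cube at (12.5, 9.5) (footprint 25×16) is included at this height (area 400.00 mm²); the cube at (14.5, -1) does not reach this height (z outside [6, 14]); the sphere at (12.5, 12.5) is not intersected at this z (|z−center|=15.660 > r=10); After the difference (first − rest): starting from the r=8.5 sphere (104.48 mm²), the 25×16 cube at (12.5, 9.5) misses the remaining region (no effect) — area = 104.48 mm². Checking containment: the cross-section at z = 14.16 is a subset of the cross-section at z = 8.76.

entirely on top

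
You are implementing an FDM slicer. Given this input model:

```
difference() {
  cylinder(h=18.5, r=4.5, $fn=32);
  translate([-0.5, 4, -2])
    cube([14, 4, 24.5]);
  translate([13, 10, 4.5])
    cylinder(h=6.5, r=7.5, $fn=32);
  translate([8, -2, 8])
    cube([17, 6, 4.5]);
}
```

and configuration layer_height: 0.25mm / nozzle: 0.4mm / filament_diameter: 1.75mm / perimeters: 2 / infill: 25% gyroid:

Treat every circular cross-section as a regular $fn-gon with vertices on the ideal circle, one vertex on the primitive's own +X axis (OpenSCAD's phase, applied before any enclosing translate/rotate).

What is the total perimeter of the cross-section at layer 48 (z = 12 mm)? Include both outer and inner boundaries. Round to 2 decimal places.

At z = 12 mm: the r=4.5 cylinder contributes a regular 32-gon of circumradius 4.5 (perimeter = 2·32·4.500·sin(180°/32) = 28.23 mm); the 14×4 cube at (-0.5, 4) contributes its full rectangle (perimeter 36.00 mm); the cylinder at (13, 10) is absent (z outside [4.5, 11]); the cube at (8, -2) is present — its section is the full 17×6 rectangle (perimeter 46.00 mm); After the difference (first − rest): starting from the r=4.5 cylinder, the 14×4 cube at (-0.5, 4) partially overlaps it — only the 0.90 mm² overlap (of its 56.00 mm²) is removed, clipping the outline; the 17×6 cube at (8, -2) misses the remaining region (no effect) — boundary = 28.60 mm. Overall, the cross-section is a single solid region. Total boundary length (outer) = 28.60 mm.

28.60 mm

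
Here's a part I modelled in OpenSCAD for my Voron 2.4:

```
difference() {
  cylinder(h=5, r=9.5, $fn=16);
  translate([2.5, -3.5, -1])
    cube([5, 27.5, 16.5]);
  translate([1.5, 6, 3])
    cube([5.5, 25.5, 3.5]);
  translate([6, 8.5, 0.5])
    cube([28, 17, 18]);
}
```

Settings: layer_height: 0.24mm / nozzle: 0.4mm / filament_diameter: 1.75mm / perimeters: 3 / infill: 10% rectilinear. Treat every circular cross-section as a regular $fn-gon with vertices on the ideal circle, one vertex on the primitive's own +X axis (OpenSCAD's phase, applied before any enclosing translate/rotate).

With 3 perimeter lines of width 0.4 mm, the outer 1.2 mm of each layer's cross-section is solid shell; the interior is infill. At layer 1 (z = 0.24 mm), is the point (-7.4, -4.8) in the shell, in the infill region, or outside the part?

At z = 0.24 mm: the r=9.5 cylinder contributes a regular 16-gon of circumradius 9.5; the cube at (2.5, -3.5) is present — its section is the full 5×27.5 rectangle; the cube at (1.5, 6) does not reach this height (z outside [3, 6.5]); the cube at (6, 8.5) is not intersected at this z (z outside [0.5, 18.5]); Taking the first minus the rest: starting from the r=9.5 cylinder, the 5×27.5 cube at (2.5, -3.5) partially overlaps it — only the 56.27 mm² overlap (of its 137.50 mm²) is removed, clipping the outline — 1 connected region. Overall, the cross-section is a single solid region. The nearest boundary edge runs (-6.72, -6.72)→(-8.78, -3.64); distance from the point to it = 0.50 mm. The point is inside the cross-section, 0.50 mm from the nearest boundary — within the 1.2 mm shell band (3 × 0.4).

shell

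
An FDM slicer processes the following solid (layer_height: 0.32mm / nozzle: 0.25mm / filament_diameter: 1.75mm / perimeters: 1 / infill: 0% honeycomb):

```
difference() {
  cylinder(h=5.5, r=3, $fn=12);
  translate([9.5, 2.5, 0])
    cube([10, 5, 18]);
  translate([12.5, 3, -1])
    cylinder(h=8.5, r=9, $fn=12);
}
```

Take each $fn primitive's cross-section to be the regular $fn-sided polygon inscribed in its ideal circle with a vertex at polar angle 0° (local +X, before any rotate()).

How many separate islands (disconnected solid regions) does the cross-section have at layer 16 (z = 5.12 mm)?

At z = 5.12 mm: the r=3 cylinder contributes a regular 12-gon of circumradius 3; the cube at (9.5, 2.5) (footprint 10×5) is included at this height; the r=9 cylinder at (12.5, 3) gives a regular 12-gon of circumradius 9 (constant along its height); Taking the first minus the rest: starting from the r=3 cylinder, the 10×5 cube at (9.5, 2.5) misses the remaining region (no effect); the r=9 cylinder at (12.5, 3) misses the remaining region (no effect) — 1 connected region. Overall, the cross-section is a single solid region. Island count = 1.

1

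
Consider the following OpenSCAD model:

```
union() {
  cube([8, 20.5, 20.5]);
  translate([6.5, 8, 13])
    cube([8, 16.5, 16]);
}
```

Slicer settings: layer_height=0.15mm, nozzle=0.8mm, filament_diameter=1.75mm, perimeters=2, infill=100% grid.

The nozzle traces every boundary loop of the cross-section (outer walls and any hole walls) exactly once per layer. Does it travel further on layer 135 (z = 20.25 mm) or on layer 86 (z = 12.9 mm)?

layer 135 (z = 20.25 mm)

Layer 135 (z = 20.25): the 8×20.5 cube contributes its full rectangle (perimeter 57.00 mm); the 8×16.5 cube at (6.5, 8) contributes its full rectangle (perimeter 49.00 mm); Taking the union: the regions partially overlap (shared area 18.75 mm²), so the edge portions inside another operand are dropped and the merged outline is re-measured after clipping — boundary = 78.00 mm. So its perimeter = 78.00 mm. Layer 86 (z = 12.9): the 8×20.5 cube contributes its full rectangle (perimeter 57.00 mm); the cube at (6.5, 8) is not intersected at this z (z outside [13, 29]); Taking the union: only the 8×20.5 cube is present, so the union is just that shape — boundary = 57.00 mm. So its perimeter = 57.00 mm. Layer 135 is larger (78.00 vs 57.00 mm).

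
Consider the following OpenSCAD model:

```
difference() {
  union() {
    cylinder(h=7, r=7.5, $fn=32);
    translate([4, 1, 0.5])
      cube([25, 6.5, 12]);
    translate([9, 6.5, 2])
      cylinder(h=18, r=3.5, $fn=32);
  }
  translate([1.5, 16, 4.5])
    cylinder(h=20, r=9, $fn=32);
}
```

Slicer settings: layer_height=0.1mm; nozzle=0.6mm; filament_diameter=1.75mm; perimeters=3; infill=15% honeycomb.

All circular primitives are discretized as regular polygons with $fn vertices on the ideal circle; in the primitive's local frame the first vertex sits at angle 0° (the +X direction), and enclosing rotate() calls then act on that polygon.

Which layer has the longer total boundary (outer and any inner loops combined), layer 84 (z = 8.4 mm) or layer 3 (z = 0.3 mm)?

Layer 84 (z = 8.4): the cylinder is absent (z outside [0, 7]); the cube at (4, 1) is present — its section is the full 25×6.5 rectangle (perimeter 63.00 mm); the r=3.5 cylinder at (9, 6.5) contributes a regular 32-gon of circumradius 3.5 (perimeter = 2·32·3.500·sin(180°/32) = 21.96 mm); Combining (union): the regions partially overlap (shared area 26.00 mm²), so the edge portions inside another operand are dropped and the merged outline is re-measured after clipping — boundary = 65.27 mm; the cylinder at (1.5, 16): section is a regular 32-gon, circumradius r=9 (perimeter = 2·32·9.000·sin(180°/32) = 56.46 mm); Taking the first minus the rest: starting from that combined region, the r=9 cylinder at (1.5, 16) partially overlaps it — only the 0.66 mm² overlap (of its 252.84 mm²) is removed, clipping the outline — boundary = 65.13 mm. So its perimeter = 65.13 mm. Layer 3 (z = 0.3): the cylinder: section is a regular 32-gon, circumradius r=7.5 (perimeter = 2·32·7.500·sin(180°/32) = 47.05 mm); the cube at (4, 1) is not intersected at this z (z outside [0.5, 12.5]); the cylinder at (9, 6.5) does not reach this height (z outside [2, 20]); Combining (union): only the r=7.5 cylinder is present, so the union is just that shape — boundary = 47.05 mm; the cylinder at (1.5, 16) is not intersected at this z (z outside [4.5, 24.5]); Subtracting the remaining from the first: none of the subtracted shapes is present at this height, so that combined region is unchanged — boundary = 47.05 mm. So its perimeter = 47.05 mm. Layer 84 is larger (65.13 vs 47.05 mm).

layer 84 (z = 8.4 mm)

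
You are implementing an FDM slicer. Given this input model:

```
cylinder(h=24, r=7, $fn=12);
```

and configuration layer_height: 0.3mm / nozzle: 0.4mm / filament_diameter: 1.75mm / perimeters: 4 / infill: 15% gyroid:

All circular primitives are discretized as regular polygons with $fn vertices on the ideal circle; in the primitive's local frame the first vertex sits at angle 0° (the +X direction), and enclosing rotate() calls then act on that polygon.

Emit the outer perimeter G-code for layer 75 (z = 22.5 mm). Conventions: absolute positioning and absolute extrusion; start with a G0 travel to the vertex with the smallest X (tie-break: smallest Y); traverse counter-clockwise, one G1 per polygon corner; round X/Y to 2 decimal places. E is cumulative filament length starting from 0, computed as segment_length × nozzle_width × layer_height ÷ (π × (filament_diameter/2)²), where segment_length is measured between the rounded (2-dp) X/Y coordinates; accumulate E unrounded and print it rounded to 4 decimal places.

At z = 22.5 mm: the cylinder: section is a regular 12-gon, circumradius r=7. The outline is a single polygon with 12 vertices. Extrusion per mm of travel: 0.4 × 0.3 / (π × 0.875²) = 0.049890. Accumulating E over each segment gives final E = 2.1689.

G0 X-7.00 Y0.00 Z22.50
G1 X-6.06 Y-3.50 E0.1808
G1 X-3.50 Y-6.06 E0.3614
G1 X0.00 Y-7.00 E0.5422
G1 X3.50 Y-6.06 E0.7230
G1 X6.06 Y-3.50 E0.9037
G1 X7.00 Y0.00 E1.0845
G1 X6.06 Y3.50 E1.2653
G1 X3.50 Y6.06 E1.4459
G1 X0.00 Y7.00 E1.6267
G1 X-3.50 Y6.06 E1.8075
G1 X-6.06 Y3.50 E1.9881
G1 X-7.00 Y0.00 E2.1689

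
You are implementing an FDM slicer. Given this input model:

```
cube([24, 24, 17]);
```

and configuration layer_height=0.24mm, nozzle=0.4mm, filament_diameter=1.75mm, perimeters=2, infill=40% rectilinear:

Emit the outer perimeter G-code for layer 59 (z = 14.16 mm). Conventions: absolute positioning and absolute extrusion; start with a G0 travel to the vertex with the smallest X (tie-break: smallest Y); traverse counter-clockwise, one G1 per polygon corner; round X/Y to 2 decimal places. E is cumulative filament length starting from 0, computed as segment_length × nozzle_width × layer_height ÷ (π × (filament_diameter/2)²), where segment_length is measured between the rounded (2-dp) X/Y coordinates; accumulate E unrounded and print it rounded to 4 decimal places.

G0 X0.00 Y0.00 Z14.16
G1 X24.00 Y0.00 E0.9579
G1 X24.00 Y24.00 E1.9158
G1 X0.00 Y24.00 E2.8737
G1 X0.00 Y0.00 E3.8316

At z = 14.16 mm: the cube is present — its section is the full 24×24 rectangle. The outline is a single polygon with 4 vertices. Extrusion per mm of travel: 0.4 × 0.24 / (π × 0.875²) = 0.039912. Accumulating E over each segment gives final E = 3.8316.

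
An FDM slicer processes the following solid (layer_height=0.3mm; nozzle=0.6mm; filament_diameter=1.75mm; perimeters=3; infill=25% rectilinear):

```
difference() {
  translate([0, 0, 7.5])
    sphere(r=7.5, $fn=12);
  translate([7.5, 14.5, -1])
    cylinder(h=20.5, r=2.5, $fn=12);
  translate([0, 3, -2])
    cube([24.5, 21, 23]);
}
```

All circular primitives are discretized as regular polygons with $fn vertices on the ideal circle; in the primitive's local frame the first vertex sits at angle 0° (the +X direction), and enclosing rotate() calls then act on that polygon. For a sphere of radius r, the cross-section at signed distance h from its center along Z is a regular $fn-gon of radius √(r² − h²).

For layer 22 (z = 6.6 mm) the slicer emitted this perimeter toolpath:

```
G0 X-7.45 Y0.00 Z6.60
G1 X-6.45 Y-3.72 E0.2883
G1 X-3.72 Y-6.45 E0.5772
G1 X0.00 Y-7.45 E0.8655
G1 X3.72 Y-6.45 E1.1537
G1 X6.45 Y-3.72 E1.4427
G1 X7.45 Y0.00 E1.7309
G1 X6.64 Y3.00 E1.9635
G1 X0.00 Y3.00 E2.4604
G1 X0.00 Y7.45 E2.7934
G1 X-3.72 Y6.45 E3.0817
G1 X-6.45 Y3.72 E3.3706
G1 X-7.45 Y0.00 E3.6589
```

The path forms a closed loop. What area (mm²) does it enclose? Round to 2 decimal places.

Apply the shoelace formula to the sequence of (X, Y) vertices; enclosed area = 145.92 mm².

145.92 mm²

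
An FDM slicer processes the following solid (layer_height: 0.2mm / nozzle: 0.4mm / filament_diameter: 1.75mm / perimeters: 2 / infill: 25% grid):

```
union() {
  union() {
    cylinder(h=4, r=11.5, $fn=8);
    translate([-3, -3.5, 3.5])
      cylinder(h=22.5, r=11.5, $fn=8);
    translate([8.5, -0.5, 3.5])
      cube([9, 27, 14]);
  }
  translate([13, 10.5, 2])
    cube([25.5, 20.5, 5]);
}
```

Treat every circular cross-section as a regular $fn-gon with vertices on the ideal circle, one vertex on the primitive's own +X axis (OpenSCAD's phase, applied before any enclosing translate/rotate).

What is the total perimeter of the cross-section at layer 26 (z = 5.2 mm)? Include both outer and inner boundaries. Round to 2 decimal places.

At z = 5.2 mm: the cylinder is not intersected at this z (z outside [0, 4]); the r=11.5 cylinder at (-3, -3.5) contributes a regular 8-gon of circumradius 11.5 (perimeter = 2·8·11.500·sin(180°/8) = 70.41 mm); the 9×27 cube at (8.5, -0.5) contributes its full rectangle (perimeter 72.00 mm); Taking the union: the 2 present regions are separate (no shared area or edge), so areas and boundary lengths simply add and each stays a separate island — boundary = 142.41 mm; the cube at (13, 10.5) is present — its section is the full 25.5×20.5 rectangle (perimeter 92.00 mm); Combining (union): the regions partially overlap (shared area 72.00 mm²), so the edge portions inside another operand are dropped and the merged outline is re-measured after clipping — boundary = 193.41 mm. Overall, the cross-section has 2 separate islands. Total boundary length (outer) = 193.41 mm.

193.41 mm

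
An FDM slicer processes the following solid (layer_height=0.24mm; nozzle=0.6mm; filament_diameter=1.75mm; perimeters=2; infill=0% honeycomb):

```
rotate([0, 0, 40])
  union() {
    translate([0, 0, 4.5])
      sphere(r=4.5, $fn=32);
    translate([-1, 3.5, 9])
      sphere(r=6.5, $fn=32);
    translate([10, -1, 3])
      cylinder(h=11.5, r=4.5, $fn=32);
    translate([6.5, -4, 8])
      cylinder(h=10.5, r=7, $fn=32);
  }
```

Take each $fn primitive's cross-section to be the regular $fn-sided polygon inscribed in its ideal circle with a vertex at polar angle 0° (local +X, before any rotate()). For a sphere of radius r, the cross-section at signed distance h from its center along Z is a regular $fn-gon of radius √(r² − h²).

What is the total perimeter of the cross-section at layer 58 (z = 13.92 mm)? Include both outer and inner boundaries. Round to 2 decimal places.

66.33 mm

At z = 13.92 mm: the sphere is absent (|z−center|=9.420 > r=4.5); the r=6.5 sphere at (-1, 3.5) slices to a regular 32-gon of circumradius 4.248 (√(r²−h²) with h=4.92 from center) (perimeter = 2·32·4.248·sin(180°/32) = 26.65 mm); the r=4.5 cylinder at (10, -1) gives a regular 32-gon of circumradius 4.5 (constant along its height) (perimeter = 2·32·4.500·sin(180°/32) = 28.23 mm); the r=7 cylinder at (6.5, -4) gives a regular 32-gon of circumradius 7 (constant along its height) (perimeter = 2·32·7.000·sin(180°/32) = 43.91 mm); Merging all regions: the regions partially overlap (shared area 49.62 mm²), so the edge portions inside another operand are dropped and the merged outline is re-measured after clipping — boundary = 66.33 mm; (rotated 40° about Z; rotation is an isometry so areas/perimeters/island counts are preserved). Overall, the cross-section is a single solid region. Total boundary length (outer) = 66.33 mm.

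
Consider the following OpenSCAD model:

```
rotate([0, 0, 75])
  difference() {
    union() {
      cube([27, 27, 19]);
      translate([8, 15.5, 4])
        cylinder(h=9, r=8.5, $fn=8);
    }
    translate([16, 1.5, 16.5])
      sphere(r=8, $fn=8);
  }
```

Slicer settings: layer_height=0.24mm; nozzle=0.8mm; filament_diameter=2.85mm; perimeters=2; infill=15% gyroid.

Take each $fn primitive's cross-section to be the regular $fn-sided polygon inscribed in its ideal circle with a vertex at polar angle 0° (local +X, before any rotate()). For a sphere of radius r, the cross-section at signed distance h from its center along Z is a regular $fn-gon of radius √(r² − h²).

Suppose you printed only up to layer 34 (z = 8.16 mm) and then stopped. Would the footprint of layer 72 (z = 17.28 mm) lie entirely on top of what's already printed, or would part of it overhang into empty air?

Compare the two slices. At z = 8.16: the cube is present — its section is the full 27×27 rectangle (area 729.00 mm²); the cylinder at (8, 15.5): section is a regular 8-gon, circumradius r=8.5 (area = (8/2)·8.500²·sin(360°/8) = 204.35 mm²); Combining (union): the regions partially overlap — summed areas 933.35 mm² minus the doubly-counted overlap 203.75 mm² gives 729.60 mm² — area = 729.60 mm²; the sphere at (16, 1.5) does not reach this height (|z−center|=8.340 > r=8); After the difference (first − rest): none of the subtracted shapes is present at this height, so the result so far is unchanged — area = 729.60 mm²; (rotated 75° about Z; rotation is an isometry so areas/perimeters/island counts are preserved). At z = 17.28: the 27×27 cube contributes its full rectangle (area 729.00 mm²); the cylinder at (8, 15.5) is not intersected at this z (z outside [4, 13]); Taking the union: only the 27×27 cube is present, so the union is just that shape — area = 729.00 mm²; the r=8 sphere at (16, 1.5) contributes a regular 8-gon of circumradius √(8²−0.78²) = 7.962 (area = (8/2)·7.962²·sin(360°/8) = 179.30 mm²); Taking the first minus the rest: starting from that combined region (729.00 mm²), the r=8 sphere at (16, 1.5) partially overlaps it — only the 112.60 mm² overlap (of its 179.30 mm²) is removed, clipping the outline — area = 616.40 mm²; (whole slice rotated 75° about Z — lengths, areas and connectivity unchanged). Checking containment: the cross-section at z = 17.28 is a subset of the cross-section at z = 8.16.

entirely on top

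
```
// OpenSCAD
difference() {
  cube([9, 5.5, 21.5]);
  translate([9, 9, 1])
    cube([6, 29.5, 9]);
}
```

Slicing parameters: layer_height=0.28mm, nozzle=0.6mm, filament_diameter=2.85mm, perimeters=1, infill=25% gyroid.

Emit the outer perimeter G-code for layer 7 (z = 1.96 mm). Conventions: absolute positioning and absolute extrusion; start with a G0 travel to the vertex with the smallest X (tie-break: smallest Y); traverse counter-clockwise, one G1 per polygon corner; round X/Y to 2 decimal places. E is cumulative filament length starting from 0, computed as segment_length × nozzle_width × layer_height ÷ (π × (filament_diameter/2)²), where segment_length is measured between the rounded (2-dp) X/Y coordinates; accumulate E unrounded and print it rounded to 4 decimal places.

At z = 1.96 mm: the 9×5.5 cube contributes its full rectangle; the 6×29.5 cube at (9, 9) contributes its full rectangle; Subtracting the remaining from the first: starting from the 9×5.5 cube, the 6×29.5 cube at (9, 9) misses the remaining region (no effect) — 1 connected region. The outline is a single polygon with 4 vertices. Extrusion per mm of travel: 0.6 × 0.28 / (π × 1.425²) = 0.026335. Accumulating E over each segment gives final E = 0.7637.

G0 X0.00 Y0.00 Z1.96
G1 X9.00 Y0.00 E0.2370
G1 X9.00 Y5.50 E0.3819
G1 X0.00 Y5.50 E0.6189
G1 X0.00 Y0.00 E0.7637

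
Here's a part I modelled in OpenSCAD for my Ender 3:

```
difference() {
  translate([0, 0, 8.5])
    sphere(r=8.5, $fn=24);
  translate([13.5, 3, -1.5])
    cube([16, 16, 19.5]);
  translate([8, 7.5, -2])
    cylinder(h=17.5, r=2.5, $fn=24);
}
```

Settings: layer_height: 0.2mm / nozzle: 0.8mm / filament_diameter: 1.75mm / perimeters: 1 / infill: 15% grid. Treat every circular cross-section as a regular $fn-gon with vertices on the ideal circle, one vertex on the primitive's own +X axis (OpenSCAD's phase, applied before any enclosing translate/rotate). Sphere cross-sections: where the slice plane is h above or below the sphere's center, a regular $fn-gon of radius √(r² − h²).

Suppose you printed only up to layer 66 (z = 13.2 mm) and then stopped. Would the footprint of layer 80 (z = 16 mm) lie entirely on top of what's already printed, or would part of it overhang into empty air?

entirely on top

Compare the two slices. At z = 13.2: the sphere: section is a regular 24-gon, circumradius = √(r²−h²) = √(8.5²−4.7²) = 7.082 (area = (24/2)·7.082²·sin(360°/24) = 155.79 mm²); the cube at (13.5, 3) is present — its section is the full 16×16 rectangle (area 256.00 mm²); the r=2.5 cylinder at (8, 7.5) contributes a regular 24-gon of circumradius 2.5 (area = (24/2)·2.500²·sin(360°/24) = 19.41 mm²); Taking the first minus the rest: starting from the r=8.5 sphere (155.79 mm²), the 16×16 cube at (13.5, 3) misses the remaining region (no effect); the r=2.5 cylinder at (8, 7.5) misses the remaining region (no effect) — area = 155.79 mm². At z = 16: the sphere: section is a regular 24-gon, circumradius = √(r²−h²) = √(8.5²−7.5²) = 4.000 (area = (24/2)·4.000²·sin(360°/24) = 49.69 mm²); the cube at (13.5, 3) is present — its section is the full 16×16 rectangle (area 256.00 mm²); the cylinder at (8, 7.5) is absent (z outside [-2, 15.5]); Taking the first minus the rest: starting from the r=8.5 sphere (49.69 mm²), the 16×16 cube at (13.5, 3) misses the remaining region (no effect) — area = 49.69 mm². Checking containment: the cross-section at z = 16 is a subset of the cross-section at z = 13.2.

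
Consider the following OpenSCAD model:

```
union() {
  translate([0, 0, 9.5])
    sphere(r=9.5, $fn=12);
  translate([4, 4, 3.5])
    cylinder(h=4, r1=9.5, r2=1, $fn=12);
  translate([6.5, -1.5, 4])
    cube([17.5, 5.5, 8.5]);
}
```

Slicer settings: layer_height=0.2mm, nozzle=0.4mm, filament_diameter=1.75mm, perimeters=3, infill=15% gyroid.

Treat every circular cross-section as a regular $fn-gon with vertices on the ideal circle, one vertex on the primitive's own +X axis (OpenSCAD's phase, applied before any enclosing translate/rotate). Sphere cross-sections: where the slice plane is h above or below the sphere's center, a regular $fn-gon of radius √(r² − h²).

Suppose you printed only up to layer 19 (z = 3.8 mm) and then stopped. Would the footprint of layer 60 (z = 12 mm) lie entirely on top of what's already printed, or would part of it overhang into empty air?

part overhangs

Compare the two slices. At z = 3.8: the r=9.5 sphere contributes a regular 12-gon of circumradius √(9.5²−5.7²) = 7.600 (area = (12/2)·7.600²·sin(360°/12) = 173.28 mm²); the cone at (4, 4) (r1=9.5→r2=1) has section circumradius 8.863 here — a regular 12-gon (area = (12/2)·8.863²·sin(360°/12) = 235.63 mm²); the cube at (6.5, -1.5) is not intersected at this z (z outside [4, 12.5]); Combining (union): the regions partially overlap — summed areas 408.91 mm² minus the doubly-counted overlap 113.23 mm² gives 295.68 mm² — area = 295.68 mm². At z = 12: the r=9.5 sphere contributes a regular 12-gon of circumradius √(9.5²−2.5²) = 9.165 (area = (12/2)·9.165²·sin(360°/12) = 252.00 mm²); the cone at (4, 4) does not reach this height (z outside [3.5, 7.5]); the cube at (6.5, -1.5) is present — its section is the full 17.5×5.5 rectangle (area 96.25 mm²); Taking the union: the regions partially overlap — summed areas 348.25 mm² minus the doubly-counted overlap 12.21 mm² gives 336.04 mm² — area = 336.04 mm². Checking containment: at z = 12 the cross-section extends beyond the z = 3.8 cross-section by about 112.18 mm².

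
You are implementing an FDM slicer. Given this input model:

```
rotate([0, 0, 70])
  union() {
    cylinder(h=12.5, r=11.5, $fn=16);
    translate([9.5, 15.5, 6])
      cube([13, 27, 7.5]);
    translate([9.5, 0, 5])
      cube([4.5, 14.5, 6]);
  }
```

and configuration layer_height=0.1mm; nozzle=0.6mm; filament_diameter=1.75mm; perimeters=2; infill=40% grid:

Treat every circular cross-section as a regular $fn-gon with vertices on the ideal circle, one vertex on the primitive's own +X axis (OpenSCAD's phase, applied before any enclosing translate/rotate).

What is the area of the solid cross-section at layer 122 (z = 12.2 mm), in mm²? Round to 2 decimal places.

755.88 mm²

At z = 12.2 mm: the cylinder: section is a regular 16-gon, circumradius r=11.5 (area = (16/2)·11.500²·sin(360°/16) = 404.88 mm²); the cube at (9.5, 15.5) (footprint 13×27) is included at this height (area 351.00 mm²); the cube at (9.5, 0) is not intersected at this z (z outside [5, 11]); Taking the union: the 2 present regions are separate (no shared area or edge), so areas and boundary lengths simply add and each stays a separate island — area = 755.88 mm²; (whole slice rotated 70° about Z — lengths, areas and connectivity unchanged). Overall, the cross-section has 2 separate islands. Net area = 755.88 mm².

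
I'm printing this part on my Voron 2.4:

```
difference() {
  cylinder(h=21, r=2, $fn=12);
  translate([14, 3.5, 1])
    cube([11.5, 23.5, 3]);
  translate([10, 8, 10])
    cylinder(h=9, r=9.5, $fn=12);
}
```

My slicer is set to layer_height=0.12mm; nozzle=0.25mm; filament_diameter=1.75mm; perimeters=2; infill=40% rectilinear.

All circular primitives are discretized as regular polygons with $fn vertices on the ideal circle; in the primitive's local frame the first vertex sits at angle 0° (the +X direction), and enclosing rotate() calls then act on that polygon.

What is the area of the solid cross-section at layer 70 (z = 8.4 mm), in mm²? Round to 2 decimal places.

12.00 mm²

At z = 8.4 mm: the cylinder: section is a regular 12-gon, circumradius r=2 (area = (12/2)·2.000²·sin(360°/12) = 12.00 mm²); the cube at (14, 3.5) is not intersected at this z (z outside [1, 4]); the cylinder at (10, 8) does not reach this height (z outside [10, 19]); Subtracting the remaining from the first: none of the subtracted shapes is present at this height, so the r=2 cylinder is unchanged — area = 12.00 mm². Overall, the cross-section is a single solid region. Net area = 12.00 mm².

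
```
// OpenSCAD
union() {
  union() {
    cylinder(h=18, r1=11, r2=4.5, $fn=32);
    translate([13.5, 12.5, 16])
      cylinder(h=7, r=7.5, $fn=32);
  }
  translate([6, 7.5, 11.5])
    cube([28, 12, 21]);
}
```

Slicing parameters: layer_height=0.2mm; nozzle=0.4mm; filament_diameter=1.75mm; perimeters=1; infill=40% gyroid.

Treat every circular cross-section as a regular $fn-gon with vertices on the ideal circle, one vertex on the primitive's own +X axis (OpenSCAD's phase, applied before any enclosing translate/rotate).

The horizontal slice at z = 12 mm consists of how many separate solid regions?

2

At z = 12 mm: the cone: at t=0.667 of its height the radius interpolates to r₁+(r₂−r₁)t = 6.667, giving a regular 32-gon of that circumradius; the cylinder at (13.5, 12.5) does not reach this height (z outside [16, 23]); Taking the union: only the cone is present, so the union is just that shape — 1 connected region; the 28×12 cube at (6, 7.5) contributes its full rectangle; Combining (union): the 2 present regions are separate (no shared area or edge), so areas and boundary lengths simply add and each stays a separate island — 2 connected regions. The result has 2 disconnected regions.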